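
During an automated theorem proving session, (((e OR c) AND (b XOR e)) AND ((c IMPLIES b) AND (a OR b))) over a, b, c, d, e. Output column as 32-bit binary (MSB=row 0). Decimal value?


Formula: (((e OR c) AND (b XOR e)) AND ((c IMPLIES b) AND (a OR b))) over a, b, c, d, e (32 rows)
Evaluate each row (bits = a,b,c,d,e, MSB first):
  row 0 [00000]: (((0 OR 0) AND (0 XOR 0)) AND ((0 IMPLIES 0) AND (0 OR 0))) -> 0
  row 1 [00001]: (((1 OR 0) AND (0 XOR 1)) AND ((0 IMPLIES 0) AND (0 OR 0))) -> 0
  row 2 [00010]: (((0 OR 0) AND (0 XOR 0)) AND ((0 IMPLIES 0) AND (0 OR 0))) -> 0
  row 3 [00011]: (((1 OR 0) AND (0 XOR 1)) AND ((0 IMPLIES 0) AND (0 OR 0))) -> 0
  row 4 [00100]: (((0 OR 1) AND (0 XOR 0)) AND ((1 IMPLIES 0) AND (0 OR 0))) -> 0
  row 5 [00101]: (((1 OR 1) AND (0 XOR 1)) AND ((1 IMPLIES 0) AND (0 OR 0))) -> 0
  row 6 [00110]: (((0 OR 1) AND (0 XOR 0)) AND ((1 IMPLIES 0) AND (0 OR 0))) -> 0
  row 7 [00111]: (((1 OR 1) AND (0 XOR 1)) AND ((1 IMPLIES 0) AND (0 OR 0))) -> 0
  row 8 [01000]: (((0 OR 0) AND (1 XOR 0)) AND ((0 IMPLIES 1) AND (0 OR 1))) -> 0
  row 9 [01001]: (((1 OR 0) AND (1 XOR 1)) AND ((0 IMPLIES 1) AND (0 OR 1))) -> 0
  row 10 [01010]: (((0 OR 0) AND (1 XOR 0)) AND ((0 IMPLIES 1) AND (0 OR 1))) -> 0
  row 11 [01011]: (((1 OR 0) AND (1 XOR 1)) AND ((0 IMPLIES 1) AND (0 OR 1))) -> 0
  row 12 [01100]: (((0 OR 1) AND (1 XOR 0)) AND ((1 IMPLIES 1) AND (0 OR 1))) -> 1
  row 13 [01101]: (((1 OR 1) AND (1 XOR 1)) AND ((1 IMPLIES 1) AND (0 OR 1))) -> 0
  row 14 [01110]: (((0 OR 1) AND (1 XOR 0)) AND ((1 IMPLIES 1) AND (0 OR 1))) -> 1
  row 15 [01111]: (((1 OR 1) AND (1 XOR 1)) AND ((1 IMPLIES 1) AND (0 OR 1))) -> 0
  row 16 [10000]: (((0 OR 0) AND (0 XOR 0)) AND ((0 IMPLIES 0) AND (1 OR 0))) -> 0
  row 17 [10001]: (((1 OR 0) AND (0 XOR 1)) AND ((0 IMPLIES 0) AND (1 OR 0))) -> 1
  row 18 [10010]: (((0 OR 0) AND (0 XOR 0)) AND ((0 IMPLIES 0) AND (1 OR 0))) -> 0
  row 19 [10011]: (((1 OR 0) AND (0 XOR 1)) AND ((0 IMPLIES 0) AND (1 OR 0))) -> 1
  row 20 [10100]: (((0 OR 1) AND (0 XOR 0)) AND ((1 IMPLIES 0) AND (1 OR 0))) -> 0
  row 21 [10101]: (((1 OR 1) AND (0 XOR 1)) AND ((1 IMPLIES 0) AND (1 OR 0))) -> 0
  row 22 [10110]: (((0 OR 1) AND (0 XOR 0)) AND ((1 IMPLIES 0) AND (1 OR 0))) -> 0
  row 23 [10111]: (((1 OR 1) AND (0 XOR 1)) AND ((1 IMPLIES 0) AND (1 OR 0))) -> 0
  row 24 [11000]: (((0 OR 0) AND (1 XOR 0)) AND ((0 IMPLIES 1) AND (1 OR 1))) -> 0
  row 25 [11001]: (((1 OR 0) AND (1 XOR 1)) AND ((0 IMPLIES 1) AND (1 OR 1))) -> 0
  row 26 [11010]: (((0 OR 0) AND (1 XOR 0)) AND ((0 IMPLIES 1) AND (1 OR 1))) -> 0
  row 27 [11011]: (((1 OR 0) AND (1 XOR 1)) AND ((0 IMPLIES 1) AND (1 OR 1))) -> 0
  row 28 [11100]: (((0 OR 1) AND (1 XOR 0)) AND ((1 IMPLIES 1) AND (1 OR 1))) -> 1
  row 29 [11101]: (((1 OR 1) AND (1 XOR 1)) AND ((1 IMPLIES 1) AND (1 OR 1))) -> 0
  row 30 [11110]: (((0 OR 1) AND (1 XOR 0)) AND ((1 IMPLIES 1) AND (1 OR 1))) -> 1
  row 31 [11111]: (((1 OR 1) AND (1 XOR 1)) AND ((1 IMPLIES 1) AND (1 OR 1))) -> 0
Full result column, 4 rows per line (a,b,c fixed per line; d,e runs 00..11 left to right):
  rows 0-3 [a,b,c=000]: 0000  = hex 0
  rows 4-7 [a,b,c=001]: 0000  = hex 0
  rows 8-11 [a,b,c=010]: 0000  = hex 0
  rows 12-15 [a,b,c=011]: 1010  = hex A
  rows 16-19 [a,b,c=100]: 0101  = hex 5
  rows 20-23 [a,b,c=101]: 0000  = hex 0
  rows 24-27 [a,b,c=110]: 0000  = hex 0
  rows 28-31 [a,b,c=111]: 1010  = hex A
Output column (row 0 .. row 31) = 00000000000010100101000000001010
Output column grouped in 4s = 0000 0000 0000 1010 0101 0000 0000 1010 = 0x000A500A
Convert to decimal digit by digit (value = value*16 + digit):
  0 -> 0
  0*16 + 0 = 0
  0*16 + 0 = 0
  0*16 + 10 (A) = 10
  10*16 + 5 = 165
  165*16 + 0 = 2640
  2640*16 + 0 = 42240
  42240*16 + 10 (A) = 675850
Decimal = 675850

675850


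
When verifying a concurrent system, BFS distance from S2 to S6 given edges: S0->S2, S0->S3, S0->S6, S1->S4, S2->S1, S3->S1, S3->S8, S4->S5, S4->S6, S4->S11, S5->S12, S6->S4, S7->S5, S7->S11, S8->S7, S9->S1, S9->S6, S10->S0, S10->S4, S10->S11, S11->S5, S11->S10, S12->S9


BFS layer-by-layer from S2:
  dist 0: {S2}
  dist 1: {S1}
  dist 2: {S4}
  dist 3: {S5, S6, S11}
  -> S6 reached at distance 3
Shortest path length = 3

3


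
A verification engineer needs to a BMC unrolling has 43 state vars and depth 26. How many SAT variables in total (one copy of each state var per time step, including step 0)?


BMC unrolls to depth k, creating one copy of each state var for steps 0..k.
Step count = 26 + 1 = 27 (steps 0 through 26)
Vars per step = 43
Total = 43 * 27 = 1161

1161


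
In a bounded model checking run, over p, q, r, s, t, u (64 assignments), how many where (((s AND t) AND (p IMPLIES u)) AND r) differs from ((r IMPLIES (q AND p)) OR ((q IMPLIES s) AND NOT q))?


F1 = (((s AND t) AND (p IMPLIES u)) AND r)
F2 = ((r IMPLIES (q AND p)) OR ((q IMPLIES s) AND NOT q))
Evaluate both on each of 64 rows (bits = p,q,r,s,t,u):
  row 0 [000000]: F1=0 F2=1 (differ) -> 1
  row 1 [000001]: F1=0 F2=1 (differ) -> 1
  row 2 [000010]: F1=0 F2=1 (differ) -> 1
  row 3 [000011]: F1=0 F2=1 (differ) -> 1
  row 4 [000100]: F1=0 F2=1 (differ) -> 1
  (every remaining row is evaluated the same way; all 64 results are listed next)
Full result column, 8 rows per line (p,q,r fixed per line; s,t,u runs 000..111 left to right):
  rows 0-7 [p,q,r=000]: 11111111  (ones: 8)
  rows 8-15 [p,q,r=001]: 11111100  (ones: 6)
  rows 16-23 [p,q,r=010]: 11111111  (ones: 8)
  rows 24-31 [p,q,r=011]: 00000011  (ones: 2)
  rows 32-39 [p,q,r=100]: 11111111  (ones: 8)
  rows 40-47 [p,q,r=101]: 11111110  (ones: 7)
  rows 48-55 [p,q,r=110]: 11111111  (ones: 8)
  rows 56-63 [p,q,r=111]: 11111110  (ones: 7)
Disagreements = 8+6+8+2+8+7+8+7 = 54

54


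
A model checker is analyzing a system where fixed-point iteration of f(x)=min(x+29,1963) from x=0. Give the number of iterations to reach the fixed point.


Step 1: x=0, cap=1963, increment=29
Step 2: x grows by 29 each step until capped at 1963; fixed point is x=1963
Step 3: iterations = ceil(1963/29) = 68

68


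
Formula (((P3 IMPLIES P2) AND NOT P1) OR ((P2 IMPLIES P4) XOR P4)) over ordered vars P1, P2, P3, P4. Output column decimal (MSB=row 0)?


Formula: (((P3 IMPLIES P2) AND NOT P1) OR ((P2 IMPLIES P4) XOR P4)) over P1, P2, P3, P4 (16 rows)
Evaluate each row (bits = P1,P2,P3,P4, MSB first):
  row 0 [0000]: (((0 IMPLIES 0) AND NOT 0) OR ((0 IMPLIES 0) XOR 0)) -> 1
  row 1 [0001]: (((0 IMPLIES 0) AND NOT 0) OR ((0 IMPLIES 1) XOR 1)) -> 1
  row 2 [0010]: (((1 IMPLIES 0) AND NOT 0) OR ((0 IMPLIES 0) XOR 0)) -> 1
  row 3 [0011]: (((1 IMPLIES 0) AND NOT 0) OR ((0 IMPLIES 1) XOR 1)) -> 0
  row 4 [0100]: (((0 IMPLIES 1) AND NOT 0) OR ((1 IMPLIES 0) XOR 0)) -> 1
  row 5 [0101]: (((0 IMPLIES 1) AND NOT 0) OR ((1 IMPLIES 1) XOR 1)) -> 1
  row 6 [0110]: (((1 IMPLIES 1) AND NOT 0) OR ((1 IMPLIES 0) XOR 0)) -> 1
  row 7 [0111]: (((1 IMPLIES 1) AND NOT 0) OR ((1 IMPLIES 1) XOR 1)) -> 1
  row 8 [1000]: (((0 IMPLIES 0) AND NOT 1) OR ((0 IMPLIES 0) XOR 0)) -> 1
  row 9 [1001]: (((0 IMPLIES 0) AND NOT 1) OR ((0 IMPLIES 1) XOR 1)) -> 0
  row 10 [1010]: (((1 IMPLIES 0) AND NOT 1) OR ((0 IMPLIES 0) XOR 0)) -> 1
  row 11 [1011]: (((1 IMPLIES 0) AND NOT 1) OR ((0 IMPLIES 1) XOR 1)) -> 0
  row 12 [1100]: (((0 IMPLIES 1) AND NOT 1) OR ((1 IMPLIES 0) XOR 0)) -> 0
  row 13 [1101]: (((0 IMPLIES 1) AND NOT 1) OR ((1 IMPLIES 1) XOR 1)) -> 0
  row 14 [1110]: (((1 IMPLIES 1) AND NOT 1) OR ((1 IMPLIES 0) XOR 0)) -> 0
  row 15 [1111]: (((1 IMPLIES 1) AND NOT 1) OR ((1 IMPLIES 1) XOR 1)) -> 0
Full result column, 4 rows per line (P1,P2 fixed per line; P3,P4 runs 00..11 left to right):
  rows 0-3 [P1,P2=00]: 1110  = hex E
  rows 4-7 [P1,P2=01]: 1111  = hex F
  rows 8-11 [P1,P2=10]: 1010  = hex A
  rows 12-15 [P1,P2=11]: 0000  = hex 0
Output column (row 0 .. row 15) = 1110111110100000
Output column grouped in 4s = 1110 1111 1010 0000 = 0xEFA0
Convert to decimal digit by digit (value = value*16 + digit):
  E -> 14
  14*16 + 15 (F) = 239
  239*16 + 10 (A) = 3834
  3834*16 + 0 = 61344
Decimal = 61344

61344


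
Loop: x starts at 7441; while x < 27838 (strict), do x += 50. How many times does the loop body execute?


Step 1: x goes from 7441 toward 27838 by 50; the body runs while x<27838, so iterations = ceil((bound-start)/step)
Step 2: Distance=20397
Step 3: ceil(20397/50)=408

408


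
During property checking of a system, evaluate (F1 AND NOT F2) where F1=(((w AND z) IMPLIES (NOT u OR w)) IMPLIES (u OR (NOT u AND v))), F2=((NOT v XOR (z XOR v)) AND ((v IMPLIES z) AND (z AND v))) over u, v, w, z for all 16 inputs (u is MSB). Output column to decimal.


F1 = (((w AND z) IMPLIES (NOT u OR w)) IMPLIES (u OR (NOT u AND v)))
F2 = ((NOT v XOR (z XOR v)) AND ((v IMPLIES z) AND (z AND v)))
Counterexample to F1=>F2 is where F1=1 and F2=0.
Evaluate each row (bits = u,v,w,z, MSB first):
  row 0 [0000]: F1=0 F2=0 -> F1&~F2 -> 0
  row 1 [0001]: F1=0 F2=0 -> F1&~F2 -> 0
  row 2 [0010]: F1=0 F2=0 -> F1&~F2 -> 0
  row 3 [0011]: F1=0 F2=0 -> F1&~F2 -> 0
  row 4 [0100]: F1=1 F2=0 -> F1&~F2 -> 1
  row 5 [0101]: F1=1 F2=0 -> F1&~F2 -> 1
  row 6 [0110]: F1=1 F2=0 -> F1&~F2 -> 1
  row 7 [0111]: F1=1 F2=0 -> F1&~F2 -> 1
  row 8 [1000]: F1=1 F2=0 -> F1&~F2 -> 1
  row 9 [1001]: F1=1 F2=0 -> F1&~F2 -> 1
  row 10 [1010]: F1=1 F2=0 -> F1&~F2 -> 1
  row 11 [1011]: F1=1 F2=0 -> F1&~F2 -> 1
  row 12 [1100]: F1=1 F2=0 -> F1&~F2 -> 1
  row 13 [1101]: F1=1 F2=0 -> F1&~F2 -> 1
  row 14 [1110]: F1=1 F2=0 -> F1&~F2 -> 1
  row 15 [1111]: F1=1 F2=0 -> F1&~F2 -> 1
Full result column, 4 rows per line (u,v fixed per line; w,z runs 00..11 left to right):
  rows 0-3 [u,v=00]: 0000  = hex 0
  rows 4-7 [u,v=01]: 1111  = hex F
  rows 8-11 [u,v=10]: 1111  = hex F
  rows 12-15 [u,v=11]: 1111  = hex F
Counterexample vector (row 0 .. row 15) = 0000111111111111
Output column grouped in 4s = 0000 1111 1111 1111 = 0x0FFF
Convert to decimal digit by digit (value = value*16 + digit):
  0 -> 0
  0*16 + 15 (F) = 15
  15*16 + 15 (F) = 255
  255*16 + 15 (F) = 4095
Decimal = 4095

4095


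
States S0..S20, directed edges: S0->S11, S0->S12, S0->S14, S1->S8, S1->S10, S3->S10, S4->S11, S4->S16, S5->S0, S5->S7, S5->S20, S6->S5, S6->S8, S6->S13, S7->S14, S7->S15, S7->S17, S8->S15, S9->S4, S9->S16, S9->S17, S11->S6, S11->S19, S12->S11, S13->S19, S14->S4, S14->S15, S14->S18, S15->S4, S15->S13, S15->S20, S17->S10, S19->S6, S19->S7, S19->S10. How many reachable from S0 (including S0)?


BFS from S0:
  layer 0: {S0}
  layer 1: {S11, S12, S14}
  layer 2: {S4, S6, S15, S18, S19}
  layer 3: {S5, S7, S8, S10, S13, S16, S20}
  layer 4: {S17}
Reachable set: {S0, S4, S5, S6, S7, S8, S10, S11, S12, S13, S14, S15, S16, S17, S18, S19, S20}
Count = 17

17


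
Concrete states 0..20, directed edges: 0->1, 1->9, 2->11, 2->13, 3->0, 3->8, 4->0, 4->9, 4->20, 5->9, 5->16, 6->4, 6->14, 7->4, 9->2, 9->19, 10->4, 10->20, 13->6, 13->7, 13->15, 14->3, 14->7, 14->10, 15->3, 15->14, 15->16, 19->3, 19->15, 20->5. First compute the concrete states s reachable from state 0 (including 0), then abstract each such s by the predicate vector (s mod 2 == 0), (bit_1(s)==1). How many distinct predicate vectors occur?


BFS from 0:
Concrete reachable: {0, 1, 2, 3, 4, 5, 6, 7, 8, 9, 10, 11, 13, 14, 15, 16, 19, 20}
Abstract via predicates (s mod 2 == 0), (bit_1(s)==1):
  (0,0) <- {1, 5, 9, 13}
  (0,1) <- {3, 7, 11, 15, 19}
  (1,0) <- {0, 4, 8, 16, 20}
  (1,1) <- {2, 6, 10, 14}
Distinct abstract states = 4

4


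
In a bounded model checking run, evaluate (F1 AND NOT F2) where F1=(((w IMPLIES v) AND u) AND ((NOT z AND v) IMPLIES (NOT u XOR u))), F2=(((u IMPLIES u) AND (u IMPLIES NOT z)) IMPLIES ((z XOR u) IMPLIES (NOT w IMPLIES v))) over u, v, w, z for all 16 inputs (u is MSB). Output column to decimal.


F1 = (((w IMPLIES v) AND u) AND ((NOT z AND v) IMPLIES (NOT u XOR u)))
F2 = (((u IMPLIES u) AND (u IMPLIES NOT z)) IMPLIES ((z XOR u) IMPLIES (NOT w IMPLIES v)))
Counterexample to F1=>F2 is where F1=1 and F2=0.
Evaluate each row (bits = u,v,w,z, MSB first):
  row 0 [0000]: F1=0 F2=1 -> F1&~F2 -> 0
  row 1 [0001]: F1=0 F2=0 -> F1&~F2 -> 0
  row 2 [0010]: F1=0 F2=1 -> F1&~F2 -> 0
  row 3 [0011]: F1=0 F2=1 -> F1&~F2 -> 0
  row 4 [0100]: F1=0 F2=1 -> F1&~F2 -> 0
  row 5 [0101]: F1=0 F2=1 -> F1&~F2 -> 0
  row 6 [0110]: F1=0 F2=1 -> F1&~F2 -> 0
  row 7 [0111]: F1=0 F2=1 -> F1&~F2 -> 0
  row 8 [1000]: F1=1 F2=0 -> F1&~F2 -> 1
  row 9 [1001]: F1=1 F2=1 -> F1&~F2 -> 0
  row 10 [1010]: F1=0 F2=1 -> F1&~F2 -> 0
  row 11 [1011]: F1=0 F2=1 -> F1&~F2 -> 0
  row 12 [1100]: F1=1 F2=1 -> F1&~F2 -> 0
  row 13 [1101]: F1=1 F2=1 -> F1&~F2 -> 0
  row 14 [1110]: F1=1 F2=1 -> F1&~F2 -> 0
  row 15 [1111]: F1=1 F2=1 -> F1&~F2 -> 0
Full result column, 4 rows per line (u,v fixed per line; w,z runs 00..11 left to right):
  rows 0-3 [u,v=00]: 0000  = hex 0
  rows 4-7 [u,v=01]: 0000  = hex 0
  rows 8-11 [u,v=10]: 1000  = hex 8
  rows 12-15 [u,v=11]: 0000  = hex 0
Counterexample vector (row 0 .. row 15) = 0000000010000000
Output column grouped in 4s = 0000 0000 1000 0000 = 0x0080
Convert to decimal digit by digit (value = value*16 + digit):
  0 -> 0
  0*16 + 0 = 0
  0*16 + 8 = 8
  8*16 + 0 = 128
Decimal = 128

128


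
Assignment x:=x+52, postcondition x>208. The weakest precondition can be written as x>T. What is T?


Formula: wp(x:=E, P) = P[E/x] (substitute E for x in postcondition)
Step 1: Postcondition: x>208
Step 2: Substitute x+52 for x: x+52>208
Step 3: Solve for x: x > 208-52 = 156

156


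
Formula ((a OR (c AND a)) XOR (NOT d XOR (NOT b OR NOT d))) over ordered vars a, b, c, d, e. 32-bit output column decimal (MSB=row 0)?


Formula: ((a OR (c AND a)) XOR (NOT d XOR (NOT b OR NOT d))) over a, b, c, d, e (32 rows)
Evaluate each row (bits = a,b,c,d,e, MSB first):
  row 0 [00000]: ((0 OR (0 AND 0)) XOR (NOT 0 XOR (NOT 0 OR NOT 0))) -> 0
  row 1 [00001]: ((0 OR (0 AND 0)) XOR (NOT 0 XOR (NOT 0 OR NOT 0))) -> 0
  row 2 [00010]: ((0 OR (0 AND 0)) XOR (NOT 1 XOR (NOT 0 OR NOT 1))) -> 1
  row 3 [00011]: ((0 OR (0 AND 0)) XOR (NOT 1 XOR (NOT 0 OR NOT 1))) -> 1
  row 4 [00100]: ((0 OR (1 AND 0)) XOR (NOT 0 XOR (NOT 0 OR NOT 0))) -> 0
  row 5 [00101]: ((0 OR (1 AND 0)) XOR (NOT 0 XOR (NOT 0 OR NOT 0))) -> 0
  row 6 [00110]: ((0 OR (1 AND 0)) XOR (NOT 1 XOR (NOT 0 OR NOT 1))) -> 1
  row 7 [00111]: ((0 OR (1 AND 0)) XOR (NOT 1 XOR (NOT 0 OR NOT 1))) -> 1
  row 8 [01000]: ((0 OR (0 AND 0)) XOR (NOT 0 XOR (NOT 1 OR NOT 0))) -> 0
  row 9 [01001]: ((0 OR (0 AND 0)) XOR (NOT 0 XOR (NOT 1 OR NOT 0))) -> 0
  row 10 [01010]: ((0 OR (0 AND 0)) XOR (NOT 1 XOR (NOT 1 OR NOT 1))) -> 0
  row 11 [01011]: ((0 OR (0 AND 0)) XOR (NOT 1 XOR (NOT 1 OR NOT 1))) -> 0
  row 12 [01100]: ((0 OR (1 AND 0)) XOR (NOT 0 XOR (NOT 1 OR NOT 0))) -> 0
  row 13 [01101]: ((0 OR (1 AND 0)) XOR (NOT 0 XOR (NOT 1 OR NOT 0))) -> 0
  row 14 [01110]: ((0 OR (1 AND 0)) XOR (NOT 1 XOR (NOT 1 OR NOT 1))) -> 0
  row 15 [01111]: ((0 OR (1 AND 0)) XOR (NOT 1 XOR (NOT 1 OR NOT 1))) -> 0
  row 16 [10000]: ((1 OR (0 AND 1)) XOR (NOT 0 XOR (NOT 0 OR NOT 0))) -> 1
  row 17 [10001]: ((1 OR (0 AND 1)) XOR (NOT 0 XOR (NOT 0 OR NOT 0))) -> 1
  row 18 [10010]: ((1 OR (0 AND 1)) XOR (NOT 1 XOR (NOT 0 OR NOT 1))) -> 0
  row 19 [10011]: ((1 OR (0 AND 1)) XOR (NOT 1 XOR (NOT 0 OR NOT 1))) -> 0
  row 20 [10100]: ((1 OR (1 AND 1)) XOR (NOT 0 XOR (NOT 0 OR NOT 0))) -> 1
  row 21 [10101]: ((1 OR (1 AND 1)) XOR (NOT 0 XOR (NOT 0 OR NOT 0))) -> 1
  row 22 [10110]: ((1 OR (1 AND 1)) XOR (NOT 1 XOR (NOT 0 OR NOT 1))) -> 0
  row 23 [10111]: ((1 OR (1 AND 1)) XOR (NOT 1 XOR (NOT 0 OR NOT 1))) -> 0
  row 24 [11000]: ((1 OR (0 AND 1)) XOR (NOT 0 XOR (NOT 1 OR NOT 0))) -> 1
  row 25 [11001]: ((1 OR (0 AND 1)) XOR (NOT 0 XOR (NOT 1 OR NOT 0))) -> 1
  row 26 [11010]: ((1 OR (0 AND 1)) XOR (NOT 1 XOR (NOT 1 OR NOT 1))) -> 1
  row 27 [11011]: ((1 OR (0 AND 1)) XOR (NOT 1 XOR (NOT 1 OR NOT 1))) -> 1
  row 28 [11100]: ((1 OR (1 AND 1)) XOR (NOT 0 XOR (NOT 1 OR NOT 0))) -> 1
  row 29 [11101]: ((1 OR (1 AND 1)) XOR (NOT 0 XOR (NOT 1 OR NOT 0))) -> 1
  row 30 [11110]: ((1 OR (1 AND 1)) XOR (NOT 1 XOR (NOT 1 OR NOT 1))) -> 1
  row 31 [11111]: ((1 OR (1 AND 1)) XOR (NOT 1 XOR (NOT 1 OR NOT 1))) -> 1
Full result column, 4 rows per line (a,b,c fixed per line; d,e runs 00..11 left to right):
  rows 0-3 [a,b,c=000]: 0011  = hex 3
  rows 4-7 [a,b,c=001]: 0011  = hex 3
  rows 8-11 [a,b,c=010]: 0000  = hex 0
  rows 12-15 [a,b,c=011]: 0000  = hex 0
  rows 16-19 [a,b,c=100]: 1100  = hex C
  rows 20-23 [a,b,c=101]: 1100  = hex C
  rows 24-27 [a,b,c=110]: 1111  = hex F
  rows 28-31 [a,b,c=111]: 1111  = hex F
Output column (row 0 .. row 31) = 00110011000000001100110011111111
Output column grouped in 4s = 0011 0011 0000 0000 1100 1100 1111 1111 = 0x3300CCFF
Convert to decimal digit by digit (value = value*16 + digit):
  3 -> 3
  3*16 + 3 = 51
  51*16 + 0 = 816
  816*16 + 0 = 13056
  13056*16 + 12 (C) = 208908
  208908*16 + 12 (C) = 3342540
  3342540*16 + 15 (F) = 53480655
  53480655*16 + 15 (F) = 855690495
Decimal = 855690495

855690495


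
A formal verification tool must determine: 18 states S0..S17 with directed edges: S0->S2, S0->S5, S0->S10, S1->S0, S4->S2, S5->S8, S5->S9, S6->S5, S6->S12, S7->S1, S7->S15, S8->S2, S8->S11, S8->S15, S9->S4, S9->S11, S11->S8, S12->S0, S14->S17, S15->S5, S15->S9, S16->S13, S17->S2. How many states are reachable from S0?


BFS from S0:
  layer 0: {S0}
  layer 1: {S2, S5, S10}
  layer 2: {S8, S9}
  layer 3: {S4, S11, S15}
Reachable set: {S0, S2, S4, S5, S8, S9, S10, S11, S15}
Count = 9

9


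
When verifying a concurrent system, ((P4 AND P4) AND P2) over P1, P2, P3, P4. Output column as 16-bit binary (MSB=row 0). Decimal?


Formula: ((P4 AND P4) AND P2) over P1, P2, P3, P4 (16 rows)
Evaluate each row (bits = P1,P2,P3,P4, MSB first):
  row 0 [0000]: ((0 AND 0) AND 0) -> 0
  row 1 [0001]: ((1 AND 1) AND 0) -> 0
  row 2 [0010]: ((0 AND 0) AND 0) -> 0
  row 3 [0011]: ((1 AND 1) AND 0) -> 0
  row 4 [0100]: ((0 AND 0) AND 1) -> 0
  row 5 [0101]: ((1 AND 1) AND 1) -> 1
  row 6 [0110]: ((0 AND 0) AND 1) -> 0
  row 7 [0111]: ((1 AND 1) AND 1) -> 1
  row 8 [1000]: ((0 AND 0) AND 0) -> 0
  row 9 [1001]: ((1 AND 1) AND 0) -> 0
  row 10 [1010]: ((0 AND 0) AND 0) -> 0
  row 11 [1011]: ((1 AND 1) AND 0) -> 0
  row 12 [1100]: ((0 AND 0) AND 1) -> 0
  row 13 [1101]: ((1 AND 1) AND 1) -> 1
  row 14 [1110]: ((0 AND 0) AND 1) -> 0
  row 15 [1111]: ((1 AND 1) AND 1) -> 1
Full result column, 4 rows per line (P1,P2 fixed per line; P3,P4 runs 00..11 left to right):
  rows 0-3 [P1,P2=00]: 0000  = hex 0
  rows 4-7 [P1,P2=01]: 0101  = hex 5
  rows 8-11 [P1,P2=10]: 0000  = hex 0
  rows 12-15 [P1,P2=11]: 0101  = hex 5
Output column (row 0 .. row 15) = 0000010100000101
Output column grouped in 4s = 0000 0101 0000 0101 = 0x0505
Convert to decimal digit by digit (value = value*16 + digit):
  0 -> 0
  0*16 + 5 = 5
  5*16 + 0 = 80
  80*16 + 5 = 1285
Decimal = 1285

1285


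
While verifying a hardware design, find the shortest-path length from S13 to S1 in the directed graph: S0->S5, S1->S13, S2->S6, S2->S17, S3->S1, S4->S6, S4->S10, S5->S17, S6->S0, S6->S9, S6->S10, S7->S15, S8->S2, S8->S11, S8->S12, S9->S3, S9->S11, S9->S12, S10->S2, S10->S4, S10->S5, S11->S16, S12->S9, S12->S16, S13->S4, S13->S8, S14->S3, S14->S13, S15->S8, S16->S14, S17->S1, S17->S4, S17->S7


BFS layer-by-layer from S13:
  dist 0: {S13}
  dist 1: {S4, S8}
  dist 2: {S2, S6, S10, S11, S12}
  dist 3: {S0, S5, S9, S16, S17}
  dist 4: {S1, S3, S7, S14}
  -> S1 reached at distance 4
Shortest path length = 4

4


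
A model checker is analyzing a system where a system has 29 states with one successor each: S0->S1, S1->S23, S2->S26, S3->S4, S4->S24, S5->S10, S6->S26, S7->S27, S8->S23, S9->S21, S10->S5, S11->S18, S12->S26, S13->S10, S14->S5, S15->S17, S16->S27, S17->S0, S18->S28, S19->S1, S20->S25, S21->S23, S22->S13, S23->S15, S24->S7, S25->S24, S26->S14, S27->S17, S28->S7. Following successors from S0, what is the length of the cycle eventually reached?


Trace from S0 until a state repeats:
  S0 -> S1 -> S23 -> S15 -> S17 -> S0
S0 first seen at step 0, revisited at step 5.
Cycle length = 5 - 0 = 5

5


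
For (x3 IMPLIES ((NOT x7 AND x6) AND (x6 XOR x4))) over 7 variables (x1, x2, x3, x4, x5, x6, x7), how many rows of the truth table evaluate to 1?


Formula: (x3 IMPLIES ((NOT x7 AND x6) AND (x6 XOR x4))) over 7 vars (128 rows)
Evaluate each row (x1, x2, x3, x4, x5, x6, x7 as bits, MSB first):
  row 0 [0000000]: (0 IMPLIES ((NOT 0 AND 0) AND (0 XOR 0))) -> 1
  row 1 [0000001]: (0 IMPLIES ((NOT 1 AND 0) AND (0 XOR 0))) -> 1
  row 2 [0000010]: (0 IMPLIES ((NOT 0 AND 1) AND (1 XOR 0))) -> 1
  row 3 [0000011]: (0 IMPLIES ((NOT 1 AND 1) AND (1 XOR 0))) -> 1
  row 4 [0000100]: (0 IMPLIES ((NOT 0 AND 0) AND (0 XOR 0))) -> 1
  (every remaining row is evaluated the same way; all 128 results are listed next)
Full result column, 8 rows per line (x1,x2,x3,x4 fixed per line; x5,x6,x7 runs 000..111 left to right):
  rows 0-7 [x1,x2,x3,x4=0000]: 11111111  (ones: 8)
  rows 8-15 [x1,x2,x3,x4=0001]: 11111111  (ones: 8)
  rows 16-23 [x1,x2,x3,x4=0010]: 00100010  (ones: 2)
  rows 24-31 [x1,x2,x3,x4=0011]: 00000000  (ones: 0)
  rows 32-39 [x1,x2,x3,x4=0100]: 11111111  (ones: 8)
  rows 40-47 [x1,x2,x3,x4=0101]: 11111111  (ones: 8)
  rows 48-55 [x1,x2,x3,x4=0110]: 00100010  (ones: 2)
  rows 56-63 [x1,x2,x3,x4=0111]: 00000000  (ones: 0)
  rows 64-71 [x1,x2,x3,x4=1000]: 11111111  (ones: 8)
  rows 72-79 [x1,x2,x3,x4=1001]: 11111111  (ones: 8)
  rows 80-87 [x1,x2,x3,x4=1010]: 00100010  (ones: 2)
  rows 88-95 [x1,x2,x3,x4=1011]: 00000000  (ones: 0)
  rows 96-103 [x1,x2,x3,x4=1100]: 11111111  (ones: 8)
  rows 104-111 [x1,x2,x3,x4=1101]: 11111111  (ones: 8)
  rows 112-119 [x1,x2,x3,x4=1110]: 00100010  (ones: 2)
  rows 120-127 [x1,x2,x3,x4=1111]: 00000000  (ones: 0)
Count of 1-rows = 8+8+2+0+8+8+2+0+8+8+2+0+8+8+2+0 = 72

72


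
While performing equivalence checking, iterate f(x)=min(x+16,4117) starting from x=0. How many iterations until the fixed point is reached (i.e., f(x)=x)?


Step 1: x=0, cap=4117, increment=16
Step 2: x grows by 16 each step until capped at 4117; fixed point is x=4117
Step 3: iterations = ceil(4117/16) = 258

258


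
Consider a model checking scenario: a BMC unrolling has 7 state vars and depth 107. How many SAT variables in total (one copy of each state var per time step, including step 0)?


BMC unrolls to depth k, creating one copy of each state var for steps 0..k.
Step count = 107 + 1 = 108 (steps 0 through 107)
Vars per step = 7
Total = 7 * 108 = 756

756


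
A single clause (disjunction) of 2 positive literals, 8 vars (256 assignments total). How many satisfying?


Step 1: Total=2^8=256
Step 2: Unsat when all 2 false: 2^6=64
Step 3: Sat=256-64=192

192


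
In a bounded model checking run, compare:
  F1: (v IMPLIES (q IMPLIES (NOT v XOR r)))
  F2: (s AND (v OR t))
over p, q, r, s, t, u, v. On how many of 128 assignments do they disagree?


F1 = (v IMPLIES (q IMPLIES (NOT v XOR r)))
F2 = (s AND (v OR t))
Evaluate both on each of 128 rows (bits = p,q,r,s,t,u,v):
  row 0 [0000000]: F1=1 F2=0 (differ) -> 1
  row 1 [0000001]: F1=1 F2=0 (differ) -> 1
  row 2 [0000010]: F1=1 F2=0 (differ) -> 1
  row 3 [0000011]: F1=1 F2=0 (differ) -> 1
  row 4 [0000100]: F1=1 F2=0 (differ) -> 1
  (every remaining row is evaluated the same way; all 128 results are listed next)
Full result column, 8 rows per line (p,q,r,s fixed per line; t,u,v runs 000..111 left to right):
  rows 0-7 [p,q,r,s=0000]: 11111111  (ones: 8)
  rows 8-15 [p,q,r,s=0001]: 10100000  (ones: 2)
  rows 16-23 [p,q,r,s=0010]: 11111111  (ones: 8)
  rows 24-31 [p,q,r,s=0011]: 10100000  (ones: 2)
  rows 32-39 [p,q,r,s=0100]: 10101010  (ones: 4)
  rows 40-47 [p,q,r,s=0101]: 11110101  (ones: 6)
  rows 48-55 [p,q,r,s=0110]: 11111111  (ones: 8)
  rows 56-63 [p,q,r,s=0111]: 10100000  (ones: 2)
  rows 64-71 [p,q,r,s=1000]: 11111111  (ones: 8)
  rows 72-79 [p,q,r,s=1001]: 10100000  (ones: 2)
  rows 80-87 [p,q,r,s=1010]: 11111111  (ones: 8)
  rows 88-95 [p,q,r,s=1011]: 10100000  (ones: 2)
  rows 96-103 [p,q,r,s=1100]: 10101010  (ones: 4)
  rows 104-111 [p,q,r,s=1101]: 11110101  (ones: 6)
  rows 112-119 [p,q,r,s=1110]: 11111111  (ones: 8)
  rows 120-127 [p,q,r,s=1111]: 10100000  (ones: 2)
Disagreements = 8+2+8+2+4+6+8+2+8+2+8+2+4+6+8+2 = 80

80


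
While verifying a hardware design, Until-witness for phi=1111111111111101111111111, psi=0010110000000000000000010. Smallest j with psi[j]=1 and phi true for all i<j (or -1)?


(phi U psi) at 0: need smallest j with psi[j]=1 and phi[i]=1 for all i in [0,j).
Scan from step 0:
  step 0: phi=1, psi=0 -> continue
  step 1: phi=1, psi=0 -> continue
  step 2: psi=1 and phi held for [0,2) -> witness found
Witness step = 2

2


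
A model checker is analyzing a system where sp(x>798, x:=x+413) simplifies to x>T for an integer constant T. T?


Formula: sp(P, x:=E) = exists old_x. (x = E[old_x/x]) AND P[old_x/x] (old_x is the value of x before the assignment; eliminate old_x by solving x = E[old_x/x] for old_x)
Step 1: Precondition P: x>798, i.e. old_x > 798
Step 2: Assignment gives x = old_x + 413, so old_x = x - 413
Step 3: Substitute into P: x - 413 > 798
Step 4: Simplify: x > 798+413 = 1211

1211


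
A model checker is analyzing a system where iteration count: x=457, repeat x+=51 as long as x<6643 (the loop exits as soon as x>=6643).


Step 1: x goes from 457 toward 6643 by 51; the body runs while x<6643, so iterations = ceil((bound-start)/step)
Step 2: Distance=6186
Step 3: ceil(6186/51)=122

122


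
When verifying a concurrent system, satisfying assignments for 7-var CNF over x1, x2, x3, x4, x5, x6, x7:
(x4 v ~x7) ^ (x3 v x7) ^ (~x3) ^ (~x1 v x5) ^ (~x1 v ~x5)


CNF with 5 clauses over 7 vars (128 assignments).
An assignment satisfies CNF iff every clause has >=1 true literal.
Check each row (bits = x1,x2,x3,x4,x5,x6,x7; clause T/F shown):
  row 0 [0000000]: clauses=TFTTT -> 0
  row 1 [0000001]: clauses=FTTTT -> 0
  row 2 [0000010]: clauses=TFTTT -> 0
  row 3 [0000011]: clauses=FTTTT -> 0
  row 4 [0000100]: clauses=TFTTT -> 0
  (every remaining row is evaluated the same way; all 128 results are listed next)
Full result column, 8 rows per line (x1,x2,x3,x4 fixed per line; x5,x6,x7 runs 000..111 left to right):
  rows 0-7 [x1,x2,x3,x4=0000]: 00000000  (ones: 0)
  rows 8-15 [x1,x2,x3,x4=0001]: 01010101  (ones: 4)
  rows 16-23 [x1,x2,x3,x4=0010]: 00000000  (ones: 0)
  rows 24-31 [x1,x2,x3,x4=0011]: 00000000  (ones: 0)
  rows 32-39 [x1,x2,x3,x4=0100]: 00000000  (ones: 0)
  rows 40-47 [x1,x2,x3,x4=0101]: 01010101  (ones: 4)
  rows 48-55 [x1,x2,x3,x4=0110]: 00000000  (ones: 0)
  rows 56-63 [x1,x2,x3,x4=0111]: 00000000  (ones: 0)
  rows 64-71 [x1,x2,x3,x4=1000]: 00000000  (ones: 0)
  rows 72-79 [x1,x2,x3,x4=1001]: 00000000  (ones: 0)
  rows 80-87 [x1,x2,x3,x4=1010]: 00000000  (ones: 0)
  rows 88-95 [x1,x2,x3,x4=1011]: 00000000  (ones: 0)
  rows 96-103 [x1,x2,x3,x4=1100]: 00000000  (ones: 0)
  rows 104-111 [x1,x2,x3,x4=1101]: 00000000  (ones: 0)
  rows 112-119 [x1,x2,x3,x4=1110]: 00000000  (ones: 0)
  rows 120-127 [x1,x2,x3,x4=1111]: 00000000  (ones: 0)
Satisfying assignments = 0+4+0+0+0+4+0+0+0+0+0+0+0+0+0+0 = 8

8


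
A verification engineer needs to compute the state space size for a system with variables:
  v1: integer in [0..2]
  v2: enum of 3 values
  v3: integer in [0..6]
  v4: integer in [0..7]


State space = product of domain sizes of all variables.
Domain sizes:
  v1 (integer in [0..2]): 3
  v2 (enum of 3 values): 3
  v3 (integer in [0..6]): 7
  v4 (integer in [0..7]): 8
Product = 3 * 3 * 7 * 8 = 504

504


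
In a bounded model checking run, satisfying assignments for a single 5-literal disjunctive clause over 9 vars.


Step 1: Total=2^9=512
Step 2: Unsat when all 5 false: 2^4=16
Step 3: Sat=512-16=496

496


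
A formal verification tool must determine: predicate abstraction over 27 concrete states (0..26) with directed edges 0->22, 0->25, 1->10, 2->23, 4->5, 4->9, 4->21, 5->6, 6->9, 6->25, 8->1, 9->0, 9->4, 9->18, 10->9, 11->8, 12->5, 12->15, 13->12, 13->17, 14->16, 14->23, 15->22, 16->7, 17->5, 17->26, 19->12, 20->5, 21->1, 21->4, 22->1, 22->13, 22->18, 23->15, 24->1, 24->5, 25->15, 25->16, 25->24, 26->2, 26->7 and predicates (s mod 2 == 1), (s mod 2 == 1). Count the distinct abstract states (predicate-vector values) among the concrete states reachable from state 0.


BFS from 0:
Concrete reachable: {0, 1, 2, 4, 5, 6, 7, 9, 10, 12, 13, 15, 16, 17, 18, 21, 22, 23, 24, 25, 26}
Abstract via predicates (s mod 2 == 1), (s mod 2 == 1):
  (0,0) <- {0, 2, 4, 6, 10, 12, 16, 18, 22, 24, 26}
  (1,1) <- {1, 5, 7, 9, 13, 15, 17, 21, 23, 25}
Distinct abstract states = 2

2


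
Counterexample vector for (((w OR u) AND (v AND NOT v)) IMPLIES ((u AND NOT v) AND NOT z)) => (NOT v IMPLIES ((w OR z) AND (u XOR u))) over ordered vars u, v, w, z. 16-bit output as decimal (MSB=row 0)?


F1 = (((w OR u) AND (v AND NOT v)) IMPLIES ((u AND NOT v) AND NOT z))
F2 = (NOT v IMPLIES ((w OR z) AND (u XOR u)))
Counterexample to F1=>F2 is where F1=1 and F2=0.
Evaluate each row (bits = u,v,w,z, MSB first):
  row 0 [0000]: F1=1 F2=0 -> F1&~F2 -> 1
  row 1 [0001]: F1=1 F2=0 -> F1&~F2 -> 1
  row 2 [0010]: F1=1 F2=0 -> F1&~F2 -> 1
  row 3 [0011]: F1=1 F2=0 -> F1&~F2 -> 1
  row 4 [0100]: F1=1 F2=1 -> F1&~F2 -> 0
  row 5 [0101]: F1=1 F2=1 -> F1&~F2 -> 0
  row 6 [0110]: F1=1 F2=1 -> F1&~F2 -> 0
  row 7 [0111]: F1=1 F2=1 -> F1&~F2 -> 0
  row 8 [1000]: F1=1 F2=0 -> F1&~F2 -> 1
  row 9 [1001]: F1=1 F2=0 -> F1&~F2 -> 1
  row 10 [1010]: F1=1 F2=0 -> F1&~F2 -> 1
  row 11 [1011]: F1=1 F2=0 -> F1&~F2 -> 1
  row 12 [1100]: F1=1 F2=1 -> F1&~F2 -> 0
  row 13 [1101]: F1=1 F2=1 -> F1&~F2 -> 0
  row 14 [1110]: F1=1 F2=1 -> F1&~F2 -> 0
  row 15 [1111]: F1=1 F2=1 -> F1&~F2 -> 0
Full result column, 4 rows per line (u,v fixed per line; w,z runs 00..11 left to right):
  rows 0-3 [u,v=00]: 1111  = hex F
  rows 4-7 [u,v=01]: 0000  = hex 0
  rows 8-11 [u,v=10]: 1111  = hex F
  rows 12-15 [u,v=11]: 0000  = hex 0
Counterexample vector (row 0 .. row 15) = 1111000011110000
Output column grouped in 4s = 1111 0000 1111 0000 = 0xF0F0
Convert to decimal digit by digit (value = value*16 + digit):
  F -> 15
  15*16 + 0 = 240
  240*16 + 15 (F) = 3855
  3855*16 + 0 = 61680
Decimal = 61680

61680


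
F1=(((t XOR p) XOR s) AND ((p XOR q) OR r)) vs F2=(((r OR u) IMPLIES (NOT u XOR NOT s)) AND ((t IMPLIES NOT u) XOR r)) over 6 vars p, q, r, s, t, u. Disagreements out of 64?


F1 = (((t XOR p) XOR s) AND ((p XOR q) OR r))
F2 = (((r OR u) IMPLIES (NOT u XOR NOT s)) AND ((t IMPLIES NOT u) XOR r))
Evaluate both on each of 64 rows (bits = p,q,r,s,t,u):
  row 0 [000000]: F1=0 F2=1 (differ) -> 1
  row 1 [000001]: F1=0 F2=1 (differ) -> 1
  row 2 [000010]: F1=0 F2=1 (differ) -> 1
  row 3 [000011]: F1=0 F2=0 -> 0
  row 4 [000100]: F1=0 F2=1 (differ) -> 1
  (every remaining row is evaluated the same way; all 64 results are listed next)
Full result column, 8 rows per line (p,q,r fixed per line; s,t,u runs 000..111 left to right):
  rows 0-7 [p,q,r=000]: 11101010  (ones: 5)
  rows 8-15 [p,q,r=001]: 00101100  (ones: 3)
  rows 16-23 [p,q,r=010]: 11010110  (ones: 5)
  rows 24-31 [p,q,r=011]: 00101100  (ones: 3)
  rows 32-39 [p,q,r=100]: 00101001  (ones: 3)
  rows 40-47 [p,q,r=101]: 11010011  (ones: 5)
  rows 48-55 [p,q,r=110]: 11101010  (ones: 5)
  rows 56-63 [p,q,r=111]: 11010011  (ones: 5)
Disagreements = 5+3+5+3+3+5+5+5 = 34

34


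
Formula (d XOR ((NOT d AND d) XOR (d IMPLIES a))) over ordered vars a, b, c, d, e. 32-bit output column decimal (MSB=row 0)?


Formula: (d XOR ((NOT d AND d) XOR (d IMPLIES a))) over a, b, c, d, e (32 rows)
Evaluate each row (bits = a,b,c,d,e, MSB first):
  row 0 [00000]: (0 XOR ((NOT 0 AND 0) XOR (0 IMPLIES 0))) -> 1
  row 1 [00001]: (0 XOR ((NOT 0 AND 0) XOR (0 IMPLIES 0))) -> 1
  row 2 [00010]: (1 XOR ((NOT 1 AND 1) XOR (1 IMPLIES 0))) -> 1
  row 3 [00011]: (1 XOR ((NOT 1 AND 1) XOR (1 IMPLIES 0))) -> 1
  row 4 [00100]: (0 XOR ((NOT 0 AND 0) XOR (0 IMPLIES 0))) -> 1
  row 5 [00101]: (0 XOR ((NOT 0 AND 0) XOR (0 IMPLIES 0))) -> 1
  row 6 [00110]: (1 XOR ((NOT 1 AND 1) XOR (1 IMPLIES 0))) -> 1
  row 7 [00111]: (1 XOR ((NOT 1 AND 1) XOR (1 IMPLIES 0))) -> 1
  row 8 [01000]: (0 XOR ((NOT 0 AND 0) XOR (0 IMPLIES 0))) -> 1
  row 9 [01001]: (0 XOR ((NOT 0 AND 0) XOR (0 IMPLIES 0))) -> 1
  row 10 [01010]: (1 XOR ((NOT 1 AND 1) XOR (1 IMPLIES 0))) -> 1
  row 11 [01011]: (1 XOR ((NOT 1 AND 1) XOR (1 IMPLIES 0))) -> 1
  row 12 [01100]: (0 XOR ((NOT 0 AND 0) XOR (0 IMPLIES 0))) -> 1
  row 13 [01101]: (0 XOR ((NOT 0 AND 0) XOR (0 IMPLIES 0))) -> 1
  row 14 [01110]: (1 XOR ((NOT 1 AND 1) XOR (1 IMPLIES 0))) -> 1
  row 15 [01111]: (1 XOR ((NOT 1 AND 1) XOR (1 IMPLIES 0))) -> 1
  row 16 [10000]: (0 XOR ((NOT 0 AND 0) XOR (0 IMPLIES 1))) -> 1
  row 17 [10001]: (0 XOR ((NOT 0 AND 0) XOR (0 IMPLIES 1))) -> 1
  row 18 [10010]: (1 XOR ((NOT 1 AND 1) XOR (1 IMPLIES 1))) -> 0
  row 19 [10011]: (1 XOR ((NOT 1 AND 1) XOR (1 IMPLIES 1))) -> 0
  row 20 [10100]: (0 XOR ((NOT 0 AND 0) XOR (0 IMPLIES 1))) -> 1
  row 21 [10101]: (0 XOR ((NOT 0 AND 0) XOR (0 IMPLIES 1))) -> 1
  row 22 [10110]: (1 XOR ((NOT 1 AND 1) XOR (1 IMPLIES 1))) -> 0
  row 23 [10111]: (1 XOR ((NOT 1 AND 1) XOR (1 IMPLIES 1))) -> 0
  row 24 [11000]: (0 XOR ((NOT 0 AND 0) XOR (0 IMPLIES 1))) -> 1
  row 25 [11001]: (0 XOR ((NOT 0 AND 0) XOR (0 IMPLIES 1))) -> 1
  row 26 [11010]: (1 XOR ((NOT 1 AND 1) XOR (1 IMPLIES 1))) -> 0
  row 27 [11011]: (1 XOR ((NOT 1 AND 1) XOR (1 IMPLIES 1))) -> 0
  row 28 [11100]: (0 XOR ((NOT 0 AND 0) XOR (0 IMPLIES 1))) -> 1
  row 29 [11101]: (0 XOR ((NOT 0 AND 0) XOR (0 IMPLIES 1))) -> 1
  row 30 [11110]: (1 XOR ((NOT 1 AND 1) XOR (1 IMPLIES 1))) -> 0
  row 31 [11111]: (1 XOR ((NOT 1 AND 1) XOR (1 IMPLIES 1))) -> 0
Full result column, 4 rows per line (a,b,c fixed per line; d,e runs 00..11 left to right):
  rows 0-3 [a,b,c=000]: 1111  = hex F
  rows 4-7 [a,b,c=001]: 1111  = hex F
  rows 8-11 [a,b,c=010]: 1111  = hex F
  rows 12-15 [a,b,c=011]: 1111  = hex F
  rows 16-19 [a,b,c=100]: 1100  = hex C
  rows 20-23 [a,b,c=101]: 1100  = hex C
  rows 24-27 [a,b,c=110]: 1100  = hex C
  rows 28-31 [a,b,c=111]: 1100  = hex C
Output column (row 0 .. row 31) = 11111111111111111100110011001100
Output column grouped in 4s = 1111 1111 1111 1111 1100 1100 1100 1100 = 0xFFFFCCCC
Convert to decimal digit by digit (value = value*16 + digit):
  F -> 15
  15*16 + 15 (F) = 255
  255*16 + 15 (F) = 4095
  4095*16 + 15 (F) = 65535
  65535*16 + 12 (C) = 1048572
  1048572*16 + 12 (C) = 16777164
  16777164*16 + 12 (C) = 268434636
  268434636*16 + 12 (C) = 4294954188
Decimal = 4294954188

4294954188


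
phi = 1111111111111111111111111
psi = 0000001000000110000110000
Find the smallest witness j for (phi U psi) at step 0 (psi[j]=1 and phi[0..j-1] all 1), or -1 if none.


(phi U psi) at 0: need smallest j with psi[j]=1 and phi[i]=1 for all i in [0,j).
Scan from step 0:
  step 0: phi=1, psi=0 -> continue
  step 1: phi=1, psi=0 -> continue
  step 2: phi=1, psi=0 -> continue
  step 3: phi=1, psi=0 -> continue
  step 6: psi=1 and phi held for [0,6) -> witness found
Witness step = 6

6


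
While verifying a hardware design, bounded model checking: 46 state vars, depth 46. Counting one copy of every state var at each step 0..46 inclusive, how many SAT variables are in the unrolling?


BMC unrolls to depth k, creating one copy of each state var for steps 0..k.
Step count = 46 + 1 = 47 (steps 0 through 46)
Vars per step = 46
Total = 46 * 47 = 2162

2162


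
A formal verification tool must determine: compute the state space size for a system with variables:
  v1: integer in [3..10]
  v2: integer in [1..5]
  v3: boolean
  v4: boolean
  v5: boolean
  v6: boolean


State space = product of domain sizes of all variables.
Domain sizes:
  v1 (integer in [3..10]): 8
  v2 (integer in [1..5]): 5
  v3 (boolean): 2
  v4 (boolean): 2
  v5 (boolean): 2
  v6 (boolean): 2
Product = 8 * 5 * 2 * 2 * 2 * 2 = 640

640


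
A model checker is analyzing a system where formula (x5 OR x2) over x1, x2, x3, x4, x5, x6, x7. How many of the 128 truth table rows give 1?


Formula: (x5 OR x2) over 7 vars (128 rows)
Evaluate each row (x1, x2, x3, x4, x5, x6, x7 as bits, MSB first):
  row 0 [0000000]: (0 OR 0) -> 0
  row 1 [0000001]: (0 OR 0) -> 0
  row 2 [0000010]: (0 OR 0) -> 0
  row 3 [0000011]: (0 OR 0) -> 0
  row 4 [0000100]: (1 OR 0) -> 1
  (every remaining row is evaluated the same way; all 128 results are listed next)
Full result column, 8 rows per line (x1,x2,x3,x4 fixed per line; x5,x6,x7 runs 000..111 left to right):
  rows 0-7 [x1,x2,x3,x4=0000]: 00001111  (ones: 4)
  rows 8-15 [x1,x2,x3,x4=0001]: 00001111  (ones: 4)
  rows 16-23 [x1,x2,x3,x4=0010]: 00001111  (ones: 4)
  rows 24-31 [x1,x2,x3,x4=0011]: 00001111  (ones: 4)
  rows 32-39 [x1,x2,x3,x4=0100]: 11111111  (ones: 8)
  rows 40-47 [x1,x2,x3,x4=0101]: 11111111  (ones: 8)
  rows 48-55 [x1,x2,x3,x4=0110]: 11111111  (ones: 8)
  rows 56-63 [x1,x2,x3,x4=0111]: 11111111  (ones: 8)
  rows 64-71 [x1,x2,x3,x4=1000]: 00001111  (ones: 4)
  rows 72-79 [x1,x2,x3,x4=1001]: 00001111  (ones: 4)
  rows 80-87 [x1,x2,x3,x4=1010]: 00001111  (ones: 4)
  rows 88-95 [x1,x2,x3,x4=1011]: 00001111  (ones: 4)
  rows 96-103 [x1,x2,x3,x4=1100]: 11111111  (ones: 8)
  rows 104-111 [x1,x2,x3,x4=1101]: 11111111  (ones: 8)
  rows 112-119 [x1,x2,x3,x4=1110]: 11111111  (ones: 8)
  rows 120-127 [x1,x2,x3,x4=1111]: 11111111  (ones: 8)
Count of 1-rows = 4+4+4+4+8+8+8+8+4+4+4+4+8+8+8+8 = 96

96


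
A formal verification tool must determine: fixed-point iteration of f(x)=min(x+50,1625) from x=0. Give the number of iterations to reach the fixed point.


Step 1: x=0, cap=1625, increment=50
Step 2: x grows by 50 each step until capped at 1625; fixed point is x=1625
Step 3: iterations = ceil(1625/50) = 33

33


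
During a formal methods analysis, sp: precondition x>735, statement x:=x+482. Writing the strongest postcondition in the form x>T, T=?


Formula: sp(P, x:=E) = exists old_x. (x = E[old_x/x]) AND P[old_x/x] (old_x is the value of x before the assignment; eliminate old_x by solving x = E[old_x/x] for old_x)
Step 1: Precondition P: x>735, i.e. old_x > 735
Step 2: Assignment gives x = old_x + 482, so old_x = x - 482
Step 3: Substitute into P: x - 482 > 735
Step 4: Simplify: x > 735+482 = 1217

1217


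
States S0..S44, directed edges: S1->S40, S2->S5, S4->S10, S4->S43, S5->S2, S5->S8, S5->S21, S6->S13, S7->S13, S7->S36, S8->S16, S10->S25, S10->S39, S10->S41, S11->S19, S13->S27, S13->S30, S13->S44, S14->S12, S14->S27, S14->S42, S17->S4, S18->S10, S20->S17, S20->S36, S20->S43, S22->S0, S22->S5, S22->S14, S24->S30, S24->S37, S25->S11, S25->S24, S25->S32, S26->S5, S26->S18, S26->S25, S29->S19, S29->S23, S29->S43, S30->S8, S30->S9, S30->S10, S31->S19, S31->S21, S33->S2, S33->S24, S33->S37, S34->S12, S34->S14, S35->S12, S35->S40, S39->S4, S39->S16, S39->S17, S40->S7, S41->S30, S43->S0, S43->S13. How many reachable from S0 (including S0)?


BFS from S0:
  layer 0: {S0}
Reachable set: {S0}
Count = 1

1


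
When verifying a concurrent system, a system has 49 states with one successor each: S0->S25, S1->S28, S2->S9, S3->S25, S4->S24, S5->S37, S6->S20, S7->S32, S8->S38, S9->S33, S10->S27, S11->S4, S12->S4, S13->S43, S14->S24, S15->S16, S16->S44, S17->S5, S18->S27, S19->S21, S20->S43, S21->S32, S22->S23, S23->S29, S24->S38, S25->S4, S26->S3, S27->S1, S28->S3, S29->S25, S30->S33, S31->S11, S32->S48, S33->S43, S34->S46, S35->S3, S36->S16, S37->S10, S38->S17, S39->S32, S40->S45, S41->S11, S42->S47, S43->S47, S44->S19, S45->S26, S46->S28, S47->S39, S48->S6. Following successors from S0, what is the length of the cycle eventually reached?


Trace from S0 until a state repeats:
  S0 -> S25 -> S4 -> S24 -> S38 -> S17 -> S5 -> S37 -> S10 -> S27 -> S1 -> S28 -> S3 -> S25
S25 first seen at step 1, revisited at step 13.
Cycle length = 13 - 1 = 12

12


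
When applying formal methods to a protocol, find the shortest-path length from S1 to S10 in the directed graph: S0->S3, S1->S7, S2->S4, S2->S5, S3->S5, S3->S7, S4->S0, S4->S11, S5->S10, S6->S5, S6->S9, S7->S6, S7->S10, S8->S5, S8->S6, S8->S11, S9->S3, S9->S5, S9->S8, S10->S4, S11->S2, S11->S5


BFS layer-by-layer from S1:
  dist 0: {S1}
  dist 1: {S7}
  dist 2: {S6, S10}
  -> S10 reached at distance 2
Shortest path length = 2

2


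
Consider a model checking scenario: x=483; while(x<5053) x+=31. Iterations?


Step 1: x goes from 483 toward 5053 by 31; the body runs while x<5053, so iterations = ceil((bound-start)/step)
Step 2: Distance=4570
Step 3: ceil(4570/31)=148

148


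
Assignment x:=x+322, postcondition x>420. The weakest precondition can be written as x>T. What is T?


Formula: wp(x:=E, P) = P[E/x] (substitute E for x in postcondition)
Step 1: Postcondition: x>420
Step 2: Substitute x+322 for x: x+322>420
Step 3: Solve for x: x > 420-322 = 98

98
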